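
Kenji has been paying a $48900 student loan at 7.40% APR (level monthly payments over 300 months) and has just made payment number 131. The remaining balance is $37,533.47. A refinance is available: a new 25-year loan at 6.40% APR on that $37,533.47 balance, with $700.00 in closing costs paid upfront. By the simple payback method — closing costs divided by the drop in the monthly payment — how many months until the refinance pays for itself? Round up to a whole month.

7 months

Current payment = 48,900 × 7.4%/12 / (1 − (1+0.0061667)^−300) = $358.19.
Refinanced payment = 37,533.47 × 0.0053333 / (1 − (1+0.0053333)^−300) = $251.09.
Monthly savings = $358.19 − $251.09 = $107.10.
Break-even = $700.00 / $107.10 = 6.54 → 7 months.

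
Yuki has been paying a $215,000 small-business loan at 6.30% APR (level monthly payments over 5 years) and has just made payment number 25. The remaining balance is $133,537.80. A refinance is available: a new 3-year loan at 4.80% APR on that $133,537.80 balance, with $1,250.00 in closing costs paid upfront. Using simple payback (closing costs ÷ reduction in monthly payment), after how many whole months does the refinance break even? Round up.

7 months

Current payment = 215,000 × 6.3%/12 / (1 − (1+0.0052500)^−60) = $4,186.61.
Refinanced payment = 133,537.80 × 0.0040000 / (1 − (1+0.0040000)^−36) = $3,990.27.
Monthly savings = $4,186.61 − $3,990.27 = $196.34.
Break-even = $1,250.00 / $196.34 = 6.37 → 7 months.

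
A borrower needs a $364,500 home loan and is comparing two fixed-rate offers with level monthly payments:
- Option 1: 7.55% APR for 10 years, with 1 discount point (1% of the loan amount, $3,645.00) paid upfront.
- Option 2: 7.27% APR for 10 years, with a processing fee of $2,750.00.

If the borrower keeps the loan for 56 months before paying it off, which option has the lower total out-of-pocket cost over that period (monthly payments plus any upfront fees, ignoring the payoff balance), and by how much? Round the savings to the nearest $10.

Option 1: at 7.55% the monthly rate is 0.0062917, so the payment is 364,500 × 0.0062917 / (1 − 1.0062917^−120) = $4,336.20.
Option 2: monthly rate = 7.27%/12 = 0.0060583; payment = 364,500 × 0.0060583 / (1 − (1+0.0060583)^−120) = $4,283.05.
Over 56 months: Option 1 costs 56 × $4,336.20 + $3,645.00 = $246,472.20; Option 2 costs 56 × $4,283.05 + $2,750.00 = $242,600.80.
Option 2 is cheaper by $246,472.20 − $242,600.80 = $3,871.40.

Option 2 by $3,870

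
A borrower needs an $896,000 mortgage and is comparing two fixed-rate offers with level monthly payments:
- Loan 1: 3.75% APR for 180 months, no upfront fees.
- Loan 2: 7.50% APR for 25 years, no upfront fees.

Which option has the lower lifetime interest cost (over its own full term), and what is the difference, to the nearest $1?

Loan 1: monthly rate = 3.75%/12 = 0.0031250; payment = 896,000 × 0.0031250 / (1 − (1+0.0031250)^−180) = $6,515.91.
Total interest on Loan 1 = 180 × $6,515.91 − $896,000 = $276,863.80.
Loan 2: monthly rate = 7.5%/12 = 0.0062500; payment = 896,000 × 0.0062500 / (1 − (1+0.0062500)^−300) = $6,621.36.
Total interest on Loan 2 = 300 × $6,621.36 − $896,000 = $1,090,408.00.
Loan 1 is lower by $813,544.20.

Loan 1 by $813,544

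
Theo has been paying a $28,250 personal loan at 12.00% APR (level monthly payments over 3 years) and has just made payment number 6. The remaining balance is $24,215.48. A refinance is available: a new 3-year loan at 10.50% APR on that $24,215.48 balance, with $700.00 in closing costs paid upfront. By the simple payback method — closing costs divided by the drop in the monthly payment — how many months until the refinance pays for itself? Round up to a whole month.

Current payment = 28,250 × 12%/12 / (1 − (1+0.0100000)^−36) = $938.30.
Refinanced payment = 24,215.48 × 0.0087500 / (1 − (1+0.0087500)^−36) = $787.06.
Monthly savings = $938.30 − $787.06 = $151.24.
Break-even = $700.00 / $151.24 = 4.63 → 5 months.

5 months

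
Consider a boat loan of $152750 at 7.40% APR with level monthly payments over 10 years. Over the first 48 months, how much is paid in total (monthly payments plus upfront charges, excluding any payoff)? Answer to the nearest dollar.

$86,650

At 7.40% the monthly rate is 0.0061667, so the payment is 152,750 × 0.0061667 / (1 − 1.0061667^−120) = $1,805.21.
Total outlay = 48 × $1,805.21 = $86,650.08.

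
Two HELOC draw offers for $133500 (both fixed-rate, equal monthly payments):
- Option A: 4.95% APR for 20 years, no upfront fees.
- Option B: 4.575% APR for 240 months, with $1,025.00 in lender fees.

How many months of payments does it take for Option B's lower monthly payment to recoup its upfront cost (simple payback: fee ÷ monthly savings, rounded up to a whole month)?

Option A: monthly rate = 4.95%/12 = 0.0041250; payment = 133,500 × 0.0041250 / (1 − (1+0.0041250)^−240) = $877.36.
Option B: monthly rate = 4.575%/12 = 0.0038125; payment = 133,500 × 0.0038125 / (1 − (1+0.0038125)^−240) = $850.00.
Monthly savings = $877.36 − $850.00 = $27.36.
Break-even = $1,025.00 / $27.36 = 37.46 → 38 months.

38 months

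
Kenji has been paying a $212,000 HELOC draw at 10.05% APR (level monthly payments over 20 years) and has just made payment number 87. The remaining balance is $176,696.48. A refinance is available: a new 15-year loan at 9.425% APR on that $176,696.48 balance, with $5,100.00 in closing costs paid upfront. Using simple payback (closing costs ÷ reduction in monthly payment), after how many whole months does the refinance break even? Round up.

24 months

Current payment = 212,000 × 10.05%/12 / (1 − (1+0.0083750)^−240) = $2,052.87.
Refinanced payment = 176,696.48 × 0.0078542 / (1 − (1+0.0078542)^−180) = $1,837.12.
Monthly savings = $2,052.87 − $1,837.12 = $215.75.
Break-even = $5,100.00 / $215.75 = 23.64 → 24 months.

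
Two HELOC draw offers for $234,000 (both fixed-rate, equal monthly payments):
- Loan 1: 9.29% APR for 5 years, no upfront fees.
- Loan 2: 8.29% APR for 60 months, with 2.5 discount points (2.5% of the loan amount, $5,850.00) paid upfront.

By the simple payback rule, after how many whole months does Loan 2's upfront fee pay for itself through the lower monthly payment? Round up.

Loan 1: at 9.29% the monthly rate is 0.0077417, so the payment is 234,000 × 0.0077417 / (1 − 1.0077417^−60) = $4,890.46.
Loan 2: monthly rate = 8.29%/12 = 0.0069083; payment = 234,000 × 0.0069083 / (1 − (1+0.0069083)^−60) = $4,777.22.
Monthly savings = $4,890.46 − $4,777.22 = $113.24.
Break-even = $5,850.00 / $113.24 = 51.66 → 52 months.

52 months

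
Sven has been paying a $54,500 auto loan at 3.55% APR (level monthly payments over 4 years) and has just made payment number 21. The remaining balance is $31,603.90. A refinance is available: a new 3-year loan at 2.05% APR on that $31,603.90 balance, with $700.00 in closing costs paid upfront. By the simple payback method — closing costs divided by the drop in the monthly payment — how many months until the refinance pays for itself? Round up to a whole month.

3 months

Current payment = 54,500 × 3.55%/12 / (1 − (1+0.0029583)^−48) = $1,219.61.
Refinanced payment = 31,603.90 × 0.0017083 / (1 − (1+0.0017083)^−36) = $905.91.
Monthly savings = $1,219.61 − $905.91 = $313.70.
Break-even = $700.00 / $313.70 = 2.23 → 3 months.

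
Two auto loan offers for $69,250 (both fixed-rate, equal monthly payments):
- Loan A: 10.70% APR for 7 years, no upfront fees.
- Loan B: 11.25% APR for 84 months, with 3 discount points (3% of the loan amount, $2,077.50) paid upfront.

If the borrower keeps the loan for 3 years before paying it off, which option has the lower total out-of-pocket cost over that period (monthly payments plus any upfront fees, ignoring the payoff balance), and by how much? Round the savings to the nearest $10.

Loan A by $2,800

Loan A: monthly rate = 10.7%/12 = 0.0089167; payment = 69,250 × 0.0089167 / (1 − (1+0.0089167)^−84) = $1,174.83.
Loan B: at 11.25% the monthly rate is 0.0093750, so the payment is 69,250 × 0.0093750 / (1 − 1.0093750^−84) = $1,194.85.
Over 36 months: Loan A costs 36 × $1,174.83 = $42,293.88; Loan B costs 36 × $1,194.85 + $2,077.50 = $45,092.10.
Loan A is cheaper by $45,092.10 − $42,293.88 = $2,798.22.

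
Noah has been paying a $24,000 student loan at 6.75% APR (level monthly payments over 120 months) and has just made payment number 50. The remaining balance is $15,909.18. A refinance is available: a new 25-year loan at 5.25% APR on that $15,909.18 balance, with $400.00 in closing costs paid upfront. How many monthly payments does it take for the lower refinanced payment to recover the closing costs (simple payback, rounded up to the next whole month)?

Current payment = 24,000 × 6.75%/12 / (1 − (1+0.0056250)^−120) = $275.58.
Refinanced payment = 15,909.18 × 0.0043750 / (1 − (1+0.0043750)^−300) = $95.34.
Monthly savings = $275.58 − $95.34 = $180.24.
Break-even = $400.00 / $180.24 = 2.22 → 3 months.

3 months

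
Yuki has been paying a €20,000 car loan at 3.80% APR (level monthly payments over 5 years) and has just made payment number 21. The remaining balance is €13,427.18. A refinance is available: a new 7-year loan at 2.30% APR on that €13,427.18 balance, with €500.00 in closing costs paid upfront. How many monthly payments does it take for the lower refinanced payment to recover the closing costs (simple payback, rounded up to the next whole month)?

3 months

Current payment = 20,000 × 3.8%/12 / (1 − (1+0.0031667)^−60) = €366.53.
Refinanced payment = 13,427.18 × 0.0019167 / (1 − (1+0.0019167)^−84) = €173.21.
Monthly savings = €366.53 − €173.21 = €193.32.
Break-even = €500.00 / €193.32 = 2.59 → 3 months.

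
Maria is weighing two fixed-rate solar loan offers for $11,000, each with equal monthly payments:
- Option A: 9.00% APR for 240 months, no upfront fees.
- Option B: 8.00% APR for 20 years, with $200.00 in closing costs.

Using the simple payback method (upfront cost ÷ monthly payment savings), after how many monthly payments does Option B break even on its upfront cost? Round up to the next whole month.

Option A: monthly rate = 9%/12 = 0.0075000; payment = 11,000 × 0.0075000 / (1 − (1+0.0075000)^−240) = $98.97.
Option B: monthly rate = 8%/12 = 0.0066667; payment = 11,000 × 0.0066667 / (1 − (1+0.0066667)^−240) = $92.01.
Monthly savings = $98.97 − $92.01 = $6.96.
Break-even = $200.00 / $6.96 = 28.74 → 29 months.

29 months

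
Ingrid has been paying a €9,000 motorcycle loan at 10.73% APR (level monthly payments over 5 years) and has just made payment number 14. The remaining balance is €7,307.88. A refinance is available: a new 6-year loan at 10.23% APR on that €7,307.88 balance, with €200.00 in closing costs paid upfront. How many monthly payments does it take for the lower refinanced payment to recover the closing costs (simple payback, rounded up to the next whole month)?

Current payment = 9,000 × 10.73%/12 / (1 − (1+0.0089417)^−60) = €194.47.
Refinanced payment = 7,307.88 × 0.0085250 / (1 − (1+0.0085250)^−72) = €136.23.
Monthly savings = €194.47 − €136.23 = €58.24.
Break-even = €200.00 / €58.24 = 3.43 → 4 months.

4 months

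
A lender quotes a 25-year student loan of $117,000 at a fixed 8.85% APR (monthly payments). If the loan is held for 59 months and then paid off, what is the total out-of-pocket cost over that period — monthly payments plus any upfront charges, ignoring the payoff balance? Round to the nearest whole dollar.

$57,222

At 8.85% the monthly rate is 0.0073750, so the payment is 117,000 × 0.0073750 / (1 − 1.0073750^−300) = $969.87.
Total outlay = 59 × $969.87 = $57,222.33.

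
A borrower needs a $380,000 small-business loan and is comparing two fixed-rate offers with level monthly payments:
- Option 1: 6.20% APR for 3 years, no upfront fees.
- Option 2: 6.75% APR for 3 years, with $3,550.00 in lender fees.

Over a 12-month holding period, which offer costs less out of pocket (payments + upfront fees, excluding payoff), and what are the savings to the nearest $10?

Option 1: at 6.20% the monthly rate is 0.0051667, so the payment is 380,000 × 0.0051667 / (1 − 1.0051667^−36) = $11,594.80.
Option 2: at 6.75% the monthly rate is 0.0056250, so the payment is 380,000 × 0.0056250 / (1 − 1.0056250^−36) = $11,689.91.
Over 12 months: Option 1 costs 12 × $11,594.80 = $139,137.60; Option 2 costs 12 × $11,689.91 + $3,550.00 = $143,828.92.
Option 1 is cheaper by $143,828.92 − $139,137.60 = $4,691.32.

Option 1 by $4,690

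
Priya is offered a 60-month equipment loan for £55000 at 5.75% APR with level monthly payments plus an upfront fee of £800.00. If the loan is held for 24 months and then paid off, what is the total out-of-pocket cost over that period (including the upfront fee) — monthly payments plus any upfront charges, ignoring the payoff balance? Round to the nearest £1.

At 5.75% the monthly rate is 0.0047917, so the payment is 55,000 × 0.0047917 / (1 − 1.0047917^−60) = £1,056.92.
Total outlay = 24 × £1,056.92 + £800.00 = £26,166.08.

£26,166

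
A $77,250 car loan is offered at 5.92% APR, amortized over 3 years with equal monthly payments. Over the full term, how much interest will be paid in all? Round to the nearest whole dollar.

$7,253

Monthly rate = 5.92%/12 = 0.0049333; payment = 77,250 × 0.0049333 / (1 − (1+0.0049333)^−36) = $2,347.30.
Total paid = 36 × $2,347.30 = $84,502.80; interest = $84,502.80 − $77,250 = $7,252.80.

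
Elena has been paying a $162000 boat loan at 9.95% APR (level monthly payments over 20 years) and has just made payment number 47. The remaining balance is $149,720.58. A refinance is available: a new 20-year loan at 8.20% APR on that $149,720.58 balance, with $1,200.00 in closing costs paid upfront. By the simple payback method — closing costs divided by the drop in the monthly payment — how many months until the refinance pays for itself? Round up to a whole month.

Current payment = 162,000 × 9.95%/12 / (1 − (1+0.0082917)^−240) = $1,557.97.
Refinanced payment = 149,720.58 × 0.0068333 / (1 − (1+0.0068333)^−240) = $1,271.02.
Monthly savings = $1,557.97 − $1,271.02 = $286.95.
Break-even = $1,200.00 / $286.95 = 4.18 → 5 months.

5 months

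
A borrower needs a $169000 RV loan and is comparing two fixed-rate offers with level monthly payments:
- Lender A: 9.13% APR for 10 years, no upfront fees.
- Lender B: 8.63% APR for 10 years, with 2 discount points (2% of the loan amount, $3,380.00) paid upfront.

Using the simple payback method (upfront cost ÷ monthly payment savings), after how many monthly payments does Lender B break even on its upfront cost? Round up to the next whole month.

Lender A: monthly rate = 9.13%/12 = 0.0076083; payment = 169,000 × 0.0076083 / (1 − (1+0.0076083)^−120) = $2,152.73.
Lender B: at 8.63% the monthly rate is 0.0071917, so the payment is 169,000 × 0.0071917 / (1 − 1.0071917^−120) = $2,107.13.
Monthly savings = $2,152.73 − $2,107.13 = $45.60.
Break-even = $3,380.00 / $45.60 = 74.12 → 75 months.

75 months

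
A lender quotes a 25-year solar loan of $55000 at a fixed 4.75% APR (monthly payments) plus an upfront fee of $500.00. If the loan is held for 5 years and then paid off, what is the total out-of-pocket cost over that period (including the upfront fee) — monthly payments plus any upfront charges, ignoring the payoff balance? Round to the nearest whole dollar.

$19,314

At 4.75% the monthly rate is 0.0039583, so the payment is 55,000 × 0.0039583 / (1 − 1.0039583^−300) = $313.56.
Total outlay = 60 × $313.56 + $500.00 = $19,313.60.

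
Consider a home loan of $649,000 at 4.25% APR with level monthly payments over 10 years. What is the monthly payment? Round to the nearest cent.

$6,648.20

Monthly rate = 4.25%/12 = 0.0035417; payment = 649,000 × 0.0035417 / (1 − (1+0.0035417)^−120) = $6,648.20.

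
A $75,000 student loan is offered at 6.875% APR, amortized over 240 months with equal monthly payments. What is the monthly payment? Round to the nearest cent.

$575.86

Monthly rate = 6.875%/12 = 0.0057292; payment = 75,000 × 0.0057292 / (1 − (1+0.0057292)^−240) = $575.86.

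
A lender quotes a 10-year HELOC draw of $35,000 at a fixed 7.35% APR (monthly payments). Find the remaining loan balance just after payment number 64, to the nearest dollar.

$19,515

With monthly rate i = 7.35%/12 = 0.0061250, the balance after k of n payments is P · [(1+i)^n − (1+i)^k] / [(1+i)^n − 1].
(1+0.0061250)^120 = 2.08081202 and (1+0.0061250)^64 = 1.47816933, so the balance is 35,000 × (2.08081202 − 1.47816933) / (2.08081202 − 1) = $19,515.41.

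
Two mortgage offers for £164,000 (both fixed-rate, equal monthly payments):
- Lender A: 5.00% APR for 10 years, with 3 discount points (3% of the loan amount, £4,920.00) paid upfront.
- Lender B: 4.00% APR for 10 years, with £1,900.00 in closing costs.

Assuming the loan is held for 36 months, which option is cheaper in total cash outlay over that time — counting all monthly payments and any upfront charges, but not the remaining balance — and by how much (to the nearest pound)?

Lender A: monthly rate = 5%/12 = 0.0041667; payment = 164,000 × 0.0041667 / (1 − (1+0.0041667)^−120) = £1,739.47.
Lender B: at 4.00% the monthly rate is 0.0033333, so the payment is 164,000 × 0.0033333 / (1 − 1.0033333^−120) = £1,660.42.
Over 36 months: Lender A costs 36 × £1,739.47 + £4,920.00 = £67,540.92; Lender B costs 36 × £1,660.42 + £1,900.00 = £61,675.12.
Lender B is cheaper by £67,540.92 − £61,675.12 = £5,865.80.

Lender B by £5,866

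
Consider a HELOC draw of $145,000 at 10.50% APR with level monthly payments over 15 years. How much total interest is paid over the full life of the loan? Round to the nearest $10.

At 10.50% the monthly rate is 0.0087500, so the payment is 145,000 × 0.0087500 / (1 − 1.0087500^−180) = $1,602.83.
Total paid = 180 × $1,602.83 = $288,509.40; interest = $288,509.40 − $145,000 = $143,509.40.

$143,510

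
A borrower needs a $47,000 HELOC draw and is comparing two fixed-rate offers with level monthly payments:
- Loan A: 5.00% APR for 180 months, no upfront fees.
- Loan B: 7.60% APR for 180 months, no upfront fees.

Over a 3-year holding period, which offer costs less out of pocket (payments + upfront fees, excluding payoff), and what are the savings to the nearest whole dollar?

Loan A by $2,401

Loan A: at 5.00% the monthly rate is 0.0041667, so the payment is 47,000 × 0.0041667 / (1 − 1.0041667^−180) = $371.67.
Loan B: monthly rate = 7.6%/12 = 0.0063333; payment = 47,000 × 0.0063333 / (1 − (1+0.0063333)^−180) = $438.37.
Over 36 months: Loan A costs 36 × $371.67 = $13,380.12; Loan B costs 36 × $438.37 = $15,781.32.
Loan A is cheaper by $15,781.32 − $13,380.12 = $2,401.20.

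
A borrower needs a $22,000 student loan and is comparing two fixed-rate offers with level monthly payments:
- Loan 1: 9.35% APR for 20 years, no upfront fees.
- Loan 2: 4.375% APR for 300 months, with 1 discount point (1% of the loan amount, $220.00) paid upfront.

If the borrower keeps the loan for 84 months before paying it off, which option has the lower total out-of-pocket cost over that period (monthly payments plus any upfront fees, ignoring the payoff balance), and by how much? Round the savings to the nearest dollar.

Loan 1: monthly rate = 9.35%/12 = 0.0077917; payment = 22,000 × 0.0077917 / (1 − (1+0.0077917)^−240) = $202.92.
Loan 2: monthly rate = 4.375%/12 = 0.0036458; payment = 22,000 × 0.0036458 / (1 − (1+0.0036458)^−300) = $120.73.
Over 84 months: Loan 1 costs 84 × $202.92 = $17,045.28; Loan 2 costs 84 × $120.73 + $220.00 = $10,361.32.
Loan 2 is cheaper by $17,045.28 − $10,361.32 = $6,683.96.

Loan 2 by $6,684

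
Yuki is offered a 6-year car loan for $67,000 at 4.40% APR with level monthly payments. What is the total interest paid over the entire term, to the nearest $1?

$9,355

Monthly rate = 4.4%/12 = 0.0036667; payment = 67,000 × 0.0036667 / (1 − (1+0.0036667)^−72) = $1,060.48.
Total paid = 72 × $1,060.48 = $76,354.56; interest = $76,354.56 − $67,000 = $9,354.56.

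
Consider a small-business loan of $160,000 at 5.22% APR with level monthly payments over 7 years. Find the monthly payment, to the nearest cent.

Monthly rate = 5.22%/12 = 0.0043500; payment = 160,000 × 0.0043500 / (1 − (1+0.0043500)^−84) = $2,278.00.

$2,278.00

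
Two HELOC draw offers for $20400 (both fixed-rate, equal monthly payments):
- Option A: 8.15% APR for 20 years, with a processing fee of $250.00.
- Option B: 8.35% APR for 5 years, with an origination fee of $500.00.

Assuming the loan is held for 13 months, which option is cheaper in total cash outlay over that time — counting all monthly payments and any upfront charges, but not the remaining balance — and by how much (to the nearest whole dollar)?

Option A: monthly rate = 8.15%/12 = 0.0067917; payment = 20,400 × 0.0067917 / (1 − (1+0.0067917)^−240) = $172.54.
Option B: monthly rate = 8.35%/12 = 0.0069583; payment = 20,400 × 0.0069583 / (1 − (1+0.0069583)^−60) = $417.06.
Over 13 months: Option A costs 13 × $172.54 + $250.00 = $2,493.02; Option B costs 13 × $417.06 + $500.00 = $5,921.78.
Option A is cheaper by $5,921.78 − $2,493.02 = $3,428.76.

Option A by $3,429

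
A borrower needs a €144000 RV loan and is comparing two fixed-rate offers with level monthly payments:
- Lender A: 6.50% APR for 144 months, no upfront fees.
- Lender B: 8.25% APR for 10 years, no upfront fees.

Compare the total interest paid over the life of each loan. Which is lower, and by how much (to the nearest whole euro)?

Lender A: at 6.50% the monthly rate is 0.0054167, so the payment is 144,000 × 0.0054167 / (1 − 1.0054167^−144) = €1,442.77.
Total interest on Lender A = 144 × €1,442.77 − €144,000 = €63,758.88.
Lender B: monthly rate = 8.25%/12 = 0.0068750; payment = 144,000 × 0.0068750 / (1 − (1+0.0068750)^−120) = €1,766.20.
Total interest on Lender B = 120 × €1,766.20 − €144,000 = €67,944.00.
Lender A is lower by €4,185.12.

Lender A by €4,185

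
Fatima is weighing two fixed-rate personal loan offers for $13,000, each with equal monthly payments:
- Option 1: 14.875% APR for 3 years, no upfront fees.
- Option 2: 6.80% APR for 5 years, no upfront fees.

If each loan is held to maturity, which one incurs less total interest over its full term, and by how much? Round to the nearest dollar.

Option 2 by $823

Option 1: monthly rate = 14.875%/12 = 0.0123958; payment = 13,000 × 0.0123958 / (1 − (1+0.0123958)^−36) = $449.85.
Total interest on Option 1 = 36 × $449.85 − $13,000 = $3,194.60.
Option 2: at 6.80% the monthly rate is 0.0056667, so the payment is 13,000 × 0.0056667 / (1 − 1.0056667^−60) = $256.19.
Total interest on Option 2 = 60 × $256.19 − $13,000 = $2,371.40.
Option 2 is lower by $823.20.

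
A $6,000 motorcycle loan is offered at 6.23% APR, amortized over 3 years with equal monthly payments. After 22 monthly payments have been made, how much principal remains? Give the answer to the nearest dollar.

$2,467

With monthly rate i = 6.23%/12 = 0.0051917, the balance after k of n payments is P · [(1+i)^n − (1+i)^k] / [(1+i)^n − 1].
(1+0.0051917)^36 = 1.20492402 and (1+0.0051917)^22 = 1.12066381, so the balance is 6,000 × (1.20492402 − 1.12066381) / (1.20492402 − 1) = $2,467.07.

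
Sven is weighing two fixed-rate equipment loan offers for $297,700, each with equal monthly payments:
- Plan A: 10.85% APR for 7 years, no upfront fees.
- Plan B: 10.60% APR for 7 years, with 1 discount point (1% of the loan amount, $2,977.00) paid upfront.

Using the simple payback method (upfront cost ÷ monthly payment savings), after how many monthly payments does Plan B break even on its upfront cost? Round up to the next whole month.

77 months

Plan A: at 10.85% the monthly rate is 0.0090417, so the payment is 297,700 × 0.0090417 / (1 − 1.0090417^−84) = $5,073.90.
Plan B: at 10.60% the monthly rate is 0.0088333, so the payment is 297,700 × 0.0088333 / (1 − 1.0088333^−84) = $5,034.95.
Monthly savings = $5,073.90 − $5,034.95 = $38.95.
Break-even = $2,977.00 / $38.95 = 76.43 → 77 months.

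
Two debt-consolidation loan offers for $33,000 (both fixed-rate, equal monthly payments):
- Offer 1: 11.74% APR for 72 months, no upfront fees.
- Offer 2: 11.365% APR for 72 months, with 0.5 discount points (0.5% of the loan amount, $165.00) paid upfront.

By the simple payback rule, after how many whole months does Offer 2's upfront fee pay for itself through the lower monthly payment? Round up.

26 months

Offer 1: at 11.74% the monthly rate is 0.0097833, so the payment is 33,000 × 0.0097833 / (1 − 1.0097833^−72) = $640.70.
Offer 2: monthly rate = 11.365%/12 = 0.0094708; payment = 33,000 × 0.0094708 / (1 − (1+0.0094708)^−72) = $634.31.
Monthly savings = $640.70 − $634.31 = $6.39.
Break-even = $165.00 / $6.39 = 25.82 → 26 months.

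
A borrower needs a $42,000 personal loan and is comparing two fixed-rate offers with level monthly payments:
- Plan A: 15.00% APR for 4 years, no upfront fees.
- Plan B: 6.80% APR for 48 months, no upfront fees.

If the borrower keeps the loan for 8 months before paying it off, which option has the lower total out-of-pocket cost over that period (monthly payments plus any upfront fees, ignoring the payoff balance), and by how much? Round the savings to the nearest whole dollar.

Plan B by $1,336

Plan A: at 15.00% the monthly rate is 0.0125000, so the payment is 42,000 × 0.0125000 / (1 − 1.0125000^−48) = $1,168.89.
Plan B: monthly rate = 6.8%/12 = 0.0056667; payment = 42,000 × 0.0056667 / (1 − (1+0.0056667)^−48) = $1,001.85.
Over 8 months: Plan A costs 8 × $1,168.89 = $9,351.12; Plan B costs 8 × $1,001.85 = $8,014.80.
Plan B is cheaper by $9,351.12 − $8,014.80 = $1,336.32.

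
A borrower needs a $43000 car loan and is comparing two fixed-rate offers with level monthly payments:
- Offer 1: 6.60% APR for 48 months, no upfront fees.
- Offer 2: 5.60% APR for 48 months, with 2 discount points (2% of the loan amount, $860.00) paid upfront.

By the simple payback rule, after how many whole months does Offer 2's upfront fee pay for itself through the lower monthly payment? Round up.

44 months

Offer 1: at 6.60% the monthly rate is 0.0055000, so the payment is 43,000 × 0.0055000 / (1 − 1.0055000^−48) = $1,021.73.
Offer 2: at 5.60% the monthly rate is 0.0046667, so the payment is 43,000 × 0.0046667 / (1 − 1.0046667^−48) = $1,001.99.
Monthly savings = $1,021.73 − $1,001.99 = $19.74.
Break-even = $860.00 / $19.74 = 43.57 → 44 months.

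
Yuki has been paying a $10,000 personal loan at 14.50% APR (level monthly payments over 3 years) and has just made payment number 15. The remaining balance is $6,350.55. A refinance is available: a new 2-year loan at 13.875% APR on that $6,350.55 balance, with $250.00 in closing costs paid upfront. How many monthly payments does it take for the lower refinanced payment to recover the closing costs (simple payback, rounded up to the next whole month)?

7 months

Current payment = 10,000 × 14.5%/12 / (1 − (1+0.0120833)^−36) = $344.21.
Refinanced payment = 6,350.55 × 0.0115625 / (1 − (1+0.0115625)^−24) = $304.53.
Monthly savings = $344.21 − $304.53 = $39.68.
Break-even = $250.00 / $39.68 = 6.30 → 7 months.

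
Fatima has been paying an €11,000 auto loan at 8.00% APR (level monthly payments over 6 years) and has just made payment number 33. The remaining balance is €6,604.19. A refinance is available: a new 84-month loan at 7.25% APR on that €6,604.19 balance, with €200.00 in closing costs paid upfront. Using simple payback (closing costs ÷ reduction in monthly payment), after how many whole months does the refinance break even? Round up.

Current payment = 11,000 × 8%/12 / (1 − (1+0.0066667)^−72) = €192.87.
Refinanced payment = 6,604.19 × 0.0060417 / (1 − (1+0.0060417)^−84) = €100.48.
Monthly savings = €192.87 − €100.48 = €92.39.
Break-even = €200.00 / €92.39 = 2.16 → 3 months.

3 months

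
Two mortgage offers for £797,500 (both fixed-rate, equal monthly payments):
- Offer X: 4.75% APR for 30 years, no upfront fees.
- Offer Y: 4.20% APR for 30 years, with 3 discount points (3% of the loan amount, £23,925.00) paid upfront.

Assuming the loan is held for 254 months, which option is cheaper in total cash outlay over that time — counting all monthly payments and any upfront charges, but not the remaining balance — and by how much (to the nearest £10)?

Offer Y by £42,170

Offer X: monthly rate = 4.75%/12 = 0.0039583; payment = 797,500 × 0.0039583 / (1 − (1+0.0039583)^−360) = £4,160.14.
Offer Y: at 4.20% the monthly rate is 0.0035000, so the payment is 797,500 × 0.0035000 / (1 − 1.0035000^−360) = £3,899.91.
Over 254 months: Offer X costs 254 × £4,160.14 = £1,056,675.56; Offer Y costs 254 × £3,899.91 + £23,925.00 = £1,014,502.14.
Offer Y is cheaper by £1,056,675.56 − £1,014,502.14 = £42,173.42.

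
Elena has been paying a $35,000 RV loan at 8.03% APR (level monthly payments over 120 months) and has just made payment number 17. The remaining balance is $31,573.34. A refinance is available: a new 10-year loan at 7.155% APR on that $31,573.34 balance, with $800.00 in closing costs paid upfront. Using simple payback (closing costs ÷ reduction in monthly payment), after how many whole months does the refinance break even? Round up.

15 months

Current payment = 35,000 × 8.03%/12 / (1 − (1+0.0066917)^−120) = $425.20.
Refinanced payment = 31,573.34 × 0.0059625 / (1 − (1+0.0059625)^−120) = $369.12.
Monthly savings = $425.20 − $369.12 = $56.08.
Break-even = $800.00 / $56.08 = 14.27 → 15 months.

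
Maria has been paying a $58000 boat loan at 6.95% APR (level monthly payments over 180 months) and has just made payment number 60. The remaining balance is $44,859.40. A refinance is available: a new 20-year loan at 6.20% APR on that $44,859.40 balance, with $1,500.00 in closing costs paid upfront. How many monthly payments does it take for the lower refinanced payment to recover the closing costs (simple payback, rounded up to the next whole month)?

Current payment = 58,000 × 6.95%/12 / (1 − (1+0.0057917)^−180) = $519.70.
Refinanced payment = 44,859.40 × 0.0051667 / (1 − (1+0.0051667)^−240) = $326.58.
Monthly savings = $519.70 − $326.58 = $193.12.
Break-even = $1,500.00 / $193.12 = 7.77 → 8 months.

8 months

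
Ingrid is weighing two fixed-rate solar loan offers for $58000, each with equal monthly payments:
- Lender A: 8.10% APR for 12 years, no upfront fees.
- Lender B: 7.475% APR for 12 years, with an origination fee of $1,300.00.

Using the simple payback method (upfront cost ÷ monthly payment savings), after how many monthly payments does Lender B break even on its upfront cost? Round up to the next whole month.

Lender A: at 8.10% the monthly rate is 0.0067500, so the payment is 58,000 × 0.0067500 / (1 − 1.0067500^−144) = $631.01.
Lender B: at 7.475% the monthly rate is 0.0062292, so the payment is 58,000 × 0.0062292 / (1 − 1.0062292^−144) = $611.25.
Monthly savings = $631.01 − $611.25 = $19.76.
Break-even = $1,300.00 / $19.76 = 65.79 → 66 months.

66 months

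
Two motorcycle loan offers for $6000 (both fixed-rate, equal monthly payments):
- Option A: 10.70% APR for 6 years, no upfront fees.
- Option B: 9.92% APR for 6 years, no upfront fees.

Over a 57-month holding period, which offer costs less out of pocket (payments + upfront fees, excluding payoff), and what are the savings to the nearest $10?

Option A: at 10.70% the monthly rate is 0.0089167, so the payment is 6,000 × 0.0089167 / (1 − 1.0089167^−72) = $113.28.
Option B: monthly rate = 9.92%/12 = 0.0082667; payment = 6,000 × 0.0082667 / (1 − (1+0.0082667)^−72) = $110.91.
Over 57 months: Option A costs 57 × $113.28 = $6,456.96; Option B costs 57 × $110.91 = $6,321.87.
Option B is cheaper by $6,456.96 − $6,321.87 = $135.09.

Option B by $140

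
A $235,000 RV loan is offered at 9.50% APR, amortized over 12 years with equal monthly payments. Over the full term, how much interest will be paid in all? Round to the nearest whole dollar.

$159,701

At 9.50% the monthly rate is 0.0079167, so the payment is 235,000 × 0.0079167 / (1 − 1.0079167^−144) = $2,740.98.
Total paid = 144 × $2,740.98 = $394,701.12; interest = $394,701.12 − $235,000 = $159,701.12.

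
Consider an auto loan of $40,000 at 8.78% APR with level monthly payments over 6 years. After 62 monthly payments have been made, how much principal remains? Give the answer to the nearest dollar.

$6,886

With monthly rate i = 8.78%/12 = 0.0073167, the balance after k of n payments is P · [(1+i)^n − (1+i)^k] / [(1+i)^n − 1].
(1+0.0073167)^72 = 1.69025962 and (1+0.0073167)^62 = 1.57142341, so the balance is 40,000 × (1.69025962 − 1.57142341) / (1.69025962 − 1) = $6,886.46.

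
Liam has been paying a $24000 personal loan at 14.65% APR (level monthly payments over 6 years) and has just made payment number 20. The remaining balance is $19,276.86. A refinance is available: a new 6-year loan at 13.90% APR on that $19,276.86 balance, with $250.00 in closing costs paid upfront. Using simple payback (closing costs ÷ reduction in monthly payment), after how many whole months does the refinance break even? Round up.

3 months

Current payment = 24,000 × 14.65%/12 / (1 − (1+0.0122083)^−72) = $502.93.
Refinanced payment = 19,276.86 × 0.0115833 / (1 − (1+0.0115833)^−72) = $396.18.
Monthly savings = $502.93 − $396.18 = $106.75.
Break-even = $250.00 / $106.75 = 2.34 → 3 months.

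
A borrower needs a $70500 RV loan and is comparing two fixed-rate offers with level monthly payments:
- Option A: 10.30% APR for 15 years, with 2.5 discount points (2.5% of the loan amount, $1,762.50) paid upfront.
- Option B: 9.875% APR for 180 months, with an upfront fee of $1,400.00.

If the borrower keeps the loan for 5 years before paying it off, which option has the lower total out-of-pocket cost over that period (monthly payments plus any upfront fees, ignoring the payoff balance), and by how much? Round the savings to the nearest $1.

Option A: at 10.30% the monthly rate is 0.0085833, so the payment is 70,500 × 0.0085833 / (1 − 1.0085833^−180) = $770.59.
Option B: monthly rate = 9.875%/12 = 0.0082292; payment = 70,500 × 0.0082292 / (1 − (1+0.0082292)^−180) = $752.21.
Over 60 months: Option A costs 60 × $770.59 + $1,762.50 = $47,997.90; Option B costs 60 × $752.21 + $1,400.00 = $46,532.60.
Option B is cheaper by $47,997.90 − $46,532.60 = $1,465.30.

Option B by $1,465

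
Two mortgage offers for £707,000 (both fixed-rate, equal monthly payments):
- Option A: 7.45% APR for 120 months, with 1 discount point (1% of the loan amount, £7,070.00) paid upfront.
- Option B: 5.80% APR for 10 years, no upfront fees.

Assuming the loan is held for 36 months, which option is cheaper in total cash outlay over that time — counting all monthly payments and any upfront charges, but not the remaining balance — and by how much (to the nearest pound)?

Option A: monthly rate = 7.45%/12 = 0.0062083; payment = 707,000 × 0.0062083 / (1 − (1+0.0062083)^−120) = £8,373.78.
Option B: at 5.80% the monthly rate is 0.0048333, so the payment is 707,000 × 0.0048333 / (1 − 1.0048333^−120) = £7,778.33.
Over 36 months: Option A costs 36 × £8,373.78 + £7,070.00 = £308,526.08; Option B costs 36 × £7,778.33 = £280,019.88.
Option B is cheaper by £308,526.08 − £280,019.88 = £28,506.20.

Option B by £28,506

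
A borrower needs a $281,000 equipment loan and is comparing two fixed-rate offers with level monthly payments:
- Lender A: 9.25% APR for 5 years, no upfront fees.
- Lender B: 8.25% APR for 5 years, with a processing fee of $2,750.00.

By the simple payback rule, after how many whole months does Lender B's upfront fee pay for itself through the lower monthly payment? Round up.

21 months

Lender A: monthly rate = 9.25%/12 = 0.0077083; payment = 281,000 × 0.0077083 / (1 − (1+0.0077083)^−60) = $5,867.25.
Lender B: at 8.25% the monthly rate is 0.0068750, so the payment is 281,000 × 0.0068750 / (1 − 1.0068750^−60) = $5,731.35.
Monthly savings = $5,867.25 − $5,731.35 = $135.90.
Break-even = $2,750.00 / $135.90 = 20.24 → 21 months.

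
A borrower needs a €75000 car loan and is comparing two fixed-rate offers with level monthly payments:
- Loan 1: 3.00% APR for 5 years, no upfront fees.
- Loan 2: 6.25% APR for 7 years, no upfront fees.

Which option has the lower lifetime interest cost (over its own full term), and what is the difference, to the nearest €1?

Loan 1 by €11,932

Loan 1: monthly rate = 3%/12 = 0.0025000; payment = 75,000 × 0.0025000 / (1 − (1+0.0025000)^−60) = €1,347.65.
Total interest on Loan 1 = 60 × €1,347.65 − €75,000 = €5,859.00.
Loan 2: at 6.25% the monthly rate is 0.0052083, so the payment is 75,000 × 0.0052083 / (1 − 1.0052083^−84) = €1,104.65.
Total interest on Loan 2 = 84 × €1,104.65 − €75,000 = €17,790.60.
Loan 1 is lower by €11,931.60.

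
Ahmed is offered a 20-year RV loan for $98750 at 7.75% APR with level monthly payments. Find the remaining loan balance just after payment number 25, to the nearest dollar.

$94,075

With monthly rate i = 7.75%/12 = 0.0064583, the balance after k of n payments is P · [(1+i)^n − (1+i)^k] / [(1+i)^n − 1].
(1+0.0064583)^240 = 4.68804775 and (1+0.0064583)^25 = 1.17461354, so the balance is 98,750 × (4.68804775 − 1.17461354) / (4.68804775 − 1) = $94,074.60.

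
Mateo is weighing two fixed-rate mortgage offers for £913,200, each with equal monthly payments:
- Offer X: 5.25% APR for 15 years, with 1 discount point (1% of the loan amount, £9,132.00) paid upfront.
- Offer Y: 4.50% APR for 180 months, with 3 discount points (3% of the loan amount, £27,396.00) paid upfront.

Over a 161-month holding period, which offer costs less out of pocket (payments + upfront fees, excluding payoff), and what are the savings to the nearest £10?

Offer Y by £38,910

Offer X: monthly rate = 5.25%/12 = 0.0043750; payment = 913,200 × 0.0043750 / (1 − (1+0.0043750)^−180) = £7,341.01.
Offer Y: at 4.50% the monthly rate is 0.0037500, so the payment is 913,200 × 0.0037500 / (1 − 1.0037500^−180) = £6,985.92.
Over 161 months: Offer X costs 161 × £7,341.01 + £9,132.00 = £1,191,034.61; Offer Y costs 161 × £6,985.92 + £27,396.00 = £1,152,129.12.
Offer Y is cheaper by £1,191,034.61 − £1,152,129.12 = £38,905.49.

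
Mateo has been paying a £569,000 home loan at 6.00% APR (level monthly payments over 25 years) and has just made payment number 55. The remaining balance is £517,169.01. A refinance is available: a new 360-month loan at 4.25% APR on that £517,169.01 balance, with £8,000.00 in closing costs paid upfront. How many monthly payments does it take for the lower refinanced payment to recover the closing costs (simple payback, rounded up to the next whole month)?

Current payment = 569,000 × 6%/12 / (1 − (1+0.0050000)^−300) = £3,666.07.
Refinanced payment = 517,169.01 × 0.0035417 / (1 − (1+0.0035417)^−360) = £2,544.16.
Monthly savings = £3,666.07 − £2,544.16 = £1,121.91.
Break-even = £8,000.00 / £1,121.91 = 7.13 → 8 months.

8 months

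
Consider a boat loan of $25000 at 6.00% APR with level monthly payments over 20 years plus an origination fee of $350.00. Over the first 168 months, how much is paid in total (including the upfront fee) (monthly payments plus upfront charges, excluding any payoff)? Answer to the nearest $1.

$30,440

At 6.00% the monthly rate is 0.0050000, so the payment is 25,000 × 0.0050000 / (1 − 1.0050000^−240) = $179.11.
Total outlay = 168 × $179.11 + $350.00 = $30,440.48.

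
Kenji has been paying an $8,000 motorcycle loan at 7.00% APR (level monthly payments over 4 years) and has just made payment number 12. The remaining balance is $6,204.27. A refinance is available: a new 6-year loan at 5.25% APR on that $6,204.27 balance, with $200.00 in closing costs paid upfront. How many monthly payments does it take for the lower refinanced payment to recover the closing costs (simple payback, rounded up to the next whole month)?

Current payment = 8,000 × 7%/12 / (1 − (1+0.0058333)^−48) = $191.57.
Refinanced payment = 6,204.27 × 0.0043750 / (1 − (1+0.0043750)^−72) = $100.64.
Monthly savings = $191.57 − $100.64 = $90.93.
Break-even = $200.00 / $90.93 = 2.20 → 3 months.

3 months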